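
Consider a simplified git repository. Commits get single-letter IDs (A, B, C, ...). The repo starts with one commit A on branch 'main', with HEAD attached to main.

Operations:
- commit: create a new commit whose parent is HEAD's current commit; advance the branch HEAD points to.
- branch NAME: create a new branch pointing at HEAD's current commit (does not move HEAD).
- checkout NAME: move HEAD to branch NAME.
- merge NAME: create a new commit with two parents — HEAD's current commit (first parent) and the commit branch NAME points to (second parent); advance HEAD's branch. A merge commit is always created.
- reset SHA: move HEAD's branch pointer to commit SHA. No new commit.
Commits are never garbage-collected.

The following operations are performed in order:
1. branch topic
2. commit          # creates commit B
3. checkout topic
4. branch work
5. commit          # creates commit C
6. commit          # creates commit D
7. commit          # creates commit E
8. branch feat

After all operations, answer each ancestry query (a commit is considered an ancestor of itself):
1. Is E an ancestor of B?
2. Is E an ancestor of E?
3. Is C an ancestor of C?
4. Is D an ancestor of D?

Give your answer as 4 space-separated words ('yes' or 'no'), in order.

Answer: no yes yes yes

Derivation:
After op 1 (branch): HEAD=main@A [main=A topic=A]
After op 2 (commit): HEAD=main@B [main=B topic=A]
After op 3 (checkout): HEAD=topic@A [main=B topic=A]
After op 4 (branch): HEAD=topic@A [main=B topic=A work=A]
After op 5 (commit): HEAD=topic@C [main=B topic=C work=A]
After op 6 (commit): HEAD=topic@D [main=B topic=D work=A]
After op 7 (commit): HEAD=topic@E [main=B topic=E work=A]
After op 8 (branch): HEAD=topic@E [feat=E main=B topic=E work=A]
ancestors(B) = {A,B}; E in? no
ancestors(E) = {A,C,D,E}; E in? yes
ancestors(C) = {A,C}; C in? yes
ancestors(D) = {A,C,D}; D in? yes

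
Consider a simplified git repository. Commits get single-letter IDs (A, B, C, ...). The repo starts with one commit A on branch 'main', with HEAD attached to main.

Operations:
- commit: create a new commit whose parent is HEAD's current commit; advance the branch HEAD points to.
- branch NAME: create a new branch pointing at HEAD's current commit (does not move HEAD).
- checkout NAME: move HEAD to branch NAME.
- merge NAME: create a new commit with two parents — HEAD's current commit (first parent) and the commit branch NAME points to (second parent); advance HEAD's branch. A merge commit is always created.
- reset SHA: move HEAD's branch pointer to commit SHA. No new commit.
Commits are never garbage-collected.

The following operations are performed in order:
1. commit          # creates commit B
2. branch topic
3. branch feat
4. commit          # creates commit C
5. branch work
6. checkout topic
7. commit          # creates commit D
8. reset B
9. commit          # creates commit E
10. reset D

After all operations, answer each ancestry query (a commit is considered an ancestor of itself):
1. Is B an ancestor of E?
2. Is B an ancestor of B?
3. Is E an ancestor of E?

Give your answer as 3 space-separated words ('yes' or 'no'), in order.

After op 1 (commit): HEAD=main@B [main=B]
After op 2 (branch): HEAD=main@B [main=B topic=B]
After op 3 (branch): HEAD=main@B [feat=B main=B topic=B]
After op 4 (commit): HEAD=main@C [feat=B main=C topic=B]
After op 5 (branch): HEAD=main@C [feat=B main=C topic=B work=C]
After op 6 (checkout): HEAD=topic@B [feat=B main=C topic=B work=C]
After op 7 (commit): HEAD=topic@D [feat=B main=C topic=D work=C]
After op 8 (reset): HEAD=topic@B [feat=B main=C topic=B work=C]
After op 9 (commit): HEAD=topic@E [feat=B main=C topic=E work=C]
After op 10 (reset): HEAD=topic@D [feat=B main=C topic=D work=C]
ancestors(E) = {A,B,E}; B in? yes
ancestors(B) = {A,B}; B in? yes
ancestors(E) = {A,B,E}; E in? yes

Answer: yes yes yes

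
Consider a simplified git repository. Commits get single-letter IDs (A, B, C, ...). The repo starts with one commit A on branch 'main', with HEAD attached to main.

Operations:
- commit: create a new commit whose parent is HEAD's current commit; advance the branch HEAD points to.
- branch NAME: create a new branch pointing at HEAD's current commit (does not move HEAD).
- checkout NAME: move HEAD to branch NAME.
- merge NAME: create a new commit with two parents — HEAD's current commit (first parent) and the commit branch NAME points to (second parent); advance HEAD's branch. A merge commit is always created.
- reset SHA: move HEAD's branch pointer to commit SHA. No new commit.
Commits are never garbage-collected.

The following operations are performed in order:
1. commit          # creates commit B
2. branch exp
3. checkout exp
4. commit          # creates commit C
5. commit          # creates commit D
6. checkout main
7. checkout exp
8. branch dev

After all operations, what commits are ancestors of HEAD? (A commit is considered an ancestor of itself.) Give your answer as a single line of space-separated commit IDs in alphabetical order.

Answer: A B C D

Derivation:
After op 1 (commit): HEAD=main@B [main=B]
After op 2 (branch): HEAD=main@B [exp=B main=B]
After op 3 (checkout): HEAD=exp@B [exp=B main=B]
After op 4 (commit): HEAD=exp@C [exp=C main=B]
After op 5 (commit): HEAD=exp@D [exp=D main=B]
After op 6 (checkout): HEAD=main@B [exp=D main=B]
After op 7 (checkout): HEAD=exp@D [exp=D main=B]
After op 8 (branch): HEAD=exp@D [dev=D exp=D main=B]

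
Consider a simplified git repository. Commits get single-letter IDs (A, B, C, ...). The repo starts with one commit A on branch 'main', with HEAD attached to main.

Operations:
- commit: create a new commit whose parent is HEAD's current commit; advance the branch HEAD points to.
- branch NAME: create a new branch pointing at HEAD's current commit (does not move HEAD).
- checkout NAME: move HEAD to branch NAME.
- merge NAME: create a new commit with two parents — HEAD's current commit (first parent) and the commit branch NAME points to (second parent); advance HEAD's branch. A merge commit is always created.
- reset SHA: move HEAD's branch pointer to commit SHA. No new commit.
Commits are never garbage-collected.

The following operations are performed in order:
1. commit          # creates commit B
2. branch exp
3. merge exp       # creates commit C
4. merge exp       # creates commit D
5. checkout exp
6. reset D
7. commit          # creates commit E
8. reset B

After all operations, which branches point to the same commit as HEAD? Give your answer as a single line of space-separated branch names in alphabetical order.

After op 1 (commit): HEAD=main@B [main=B]
After op 2 (branch): HEAD=main@B [exp=B main=B]
After op 3 (merge): HEAD=main@C [exp=B main=C]
After op 4 (merge): HEAD=main@D [exp=B main=D]
After op 5 (checkout): HEAD=exp@B [exp=B main=D]
After op 6 (reset): HEAD=exp@D [exp=D main=D]
After op 7 (commit): HEAD=exp@E [exp=E main=D]
After op 8 (reset): HEAD=exp@B [exp=B main=D]

Answer: exp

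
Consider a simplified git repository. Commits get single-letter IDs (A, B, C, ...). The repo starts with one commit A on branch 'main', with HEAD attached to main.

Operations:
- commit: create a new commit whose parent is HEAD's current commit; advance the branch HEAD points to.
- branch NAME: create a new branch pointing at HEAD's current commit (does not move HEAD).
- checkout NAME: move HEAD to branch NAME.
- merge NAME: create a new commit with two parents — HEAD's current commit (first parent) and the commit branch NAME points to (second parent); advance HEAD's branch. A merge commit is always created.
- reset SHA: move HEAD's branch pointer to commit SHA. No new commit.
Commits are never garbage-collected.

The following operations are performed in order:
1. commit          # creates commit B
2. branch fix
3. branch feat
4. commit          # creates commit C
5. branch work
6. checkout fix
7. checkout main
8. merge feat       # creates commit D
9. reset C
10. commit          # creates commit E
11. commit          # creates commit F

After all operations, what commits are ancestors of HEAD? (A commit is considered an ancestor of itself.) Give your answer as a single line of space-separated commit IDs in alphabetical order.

After op 1 (commit): HEAD=main@B [main=B]
After op 2 (branch): HEAD=main@B [fix=B main=B]
After op 3 (branch): HEAD=main@B [feat=B fix=B main=B]
After op 4 (commit): HEAD=main@C [feat=B fix=B main=C]
After op 5 (branch): HEAD=main@C [feat=B fix=B main=C work=C]
After op 6 (checkout): HEAD=fix@B [feat=B fix=B main=C work=C]
After op 7 (checkout): HEAD=main@C [feat=B fix=B main=C work=C]
After op 8 (merge): HEAD=main@D [feat=B fix=B main=D work=C]
After op 9 (reset): HEAD=main@C [feat=B fix=B main=C work=C]
After op 10 (commit): HEAD=main@E [feat=B fix=B main=E work=C]
After op 11 (commit): HEAD=main@F [feat=B fix=B main=F work=C]

Answer: A B C E F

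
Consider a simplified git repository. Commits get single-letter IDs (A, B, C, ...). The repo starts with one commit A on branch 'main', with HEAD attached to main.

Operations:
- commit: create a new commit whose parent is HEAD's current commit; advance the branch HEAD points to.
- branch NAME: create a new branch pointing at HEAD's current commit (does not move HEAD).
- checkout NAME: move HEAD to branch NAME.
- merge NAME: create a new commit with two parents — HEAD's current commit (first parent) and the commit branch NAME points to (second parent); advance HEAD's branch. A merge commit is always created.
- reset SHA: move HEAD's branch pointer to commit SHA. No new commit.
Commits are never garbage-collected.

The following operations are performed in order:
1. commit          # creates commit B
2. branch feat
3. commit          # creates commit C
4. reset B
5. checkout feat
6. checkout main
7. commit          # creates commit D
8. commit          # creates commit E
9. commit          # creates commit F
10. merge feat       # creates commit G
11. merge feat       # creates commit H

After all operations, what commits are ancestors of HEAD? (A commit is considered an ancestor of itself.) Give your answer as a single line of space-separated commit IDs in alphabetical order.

Answer: A B D E F G H

Derivation:
After op 1 (commit): HEAD=main@B [main=B]
After op 2 (branch): HEAD=main@B [feat=B main=B]
After op 3 (commit): HEAD=main@C [feat=B main=C]
After op 4 (reset): HEAD=main@B [feat=B main=B]
After op 5 (checkout): HEAD=feat@B [feat=B main=B]
After op 6 (checkout): HEAD=main@B [feat=B main=B]
After op 7 (commit): HEAD=main@D [feat=B main=D]
After op 8 (commit): HEAD=main@E [feat=B main=E]
After op 9 (commit): HEAD=main@F [feat=B main=F]
After op 10 (merge): HEAD=main@G [feat=B main=G]
After op 11 (merge): HEAD=main@H [feat=B main=H]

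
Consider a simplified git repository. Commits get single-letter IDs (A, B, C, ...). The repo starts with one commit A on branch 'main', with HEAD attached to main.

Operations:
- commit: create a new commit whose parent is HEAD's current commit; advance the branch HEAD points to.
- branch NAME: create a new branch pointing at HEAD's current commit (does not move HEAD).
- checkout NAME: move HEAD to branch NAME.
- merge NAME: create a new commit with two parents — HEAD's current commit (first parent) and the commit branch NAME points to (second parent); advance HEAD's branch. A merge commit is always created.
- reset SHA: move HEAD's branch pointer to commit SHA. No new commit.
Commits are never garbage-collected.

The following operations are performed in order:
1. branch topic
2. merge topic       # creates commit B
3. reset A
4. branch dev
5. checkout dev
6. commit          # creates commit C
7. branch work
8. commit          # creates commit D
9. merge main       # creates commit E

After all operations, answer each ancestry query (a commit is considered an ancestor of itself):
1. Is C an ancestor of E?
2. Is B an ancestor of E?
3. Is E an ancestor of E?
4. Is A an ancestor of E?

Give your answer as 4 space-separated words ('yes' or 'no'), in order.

Answer: yes no yes yes

Derivation:
After op 1 (branch): HEAD=main@A [main=A topic=A]
After op 2 (merge): HEAD=main@B [main=B topic=A]
After op 3 (reset): HEAD=main@A [main=A topic=A]
After op 4 (branch): HEAD=main@A [dev=A main=A topic=A]
After op 5 (checkout): HEAD=dev@A [dev=A main=A topic=A]
After op 6 (commit): HEAD=dev@C [dev=C main=A topic=A]
After op 7 (branch): HEAD=dev@C [dev=C main=A topic=A work=C]
After op 8 (commit): HEAD=dev@D [dev=D main=A topic=A work=C]
After op 9 (merge): HEAD=dev@E [dev=E main=A topic=A work=C]
ancestors(E) = {A,C,D,E}; C in? yes
ancestors(E) = {A,C,D,E}; B in? no
ancestors(E) = {A,C,D,E}; E in? yes
ancestors(E) = {A,C,D,E}; A in? yes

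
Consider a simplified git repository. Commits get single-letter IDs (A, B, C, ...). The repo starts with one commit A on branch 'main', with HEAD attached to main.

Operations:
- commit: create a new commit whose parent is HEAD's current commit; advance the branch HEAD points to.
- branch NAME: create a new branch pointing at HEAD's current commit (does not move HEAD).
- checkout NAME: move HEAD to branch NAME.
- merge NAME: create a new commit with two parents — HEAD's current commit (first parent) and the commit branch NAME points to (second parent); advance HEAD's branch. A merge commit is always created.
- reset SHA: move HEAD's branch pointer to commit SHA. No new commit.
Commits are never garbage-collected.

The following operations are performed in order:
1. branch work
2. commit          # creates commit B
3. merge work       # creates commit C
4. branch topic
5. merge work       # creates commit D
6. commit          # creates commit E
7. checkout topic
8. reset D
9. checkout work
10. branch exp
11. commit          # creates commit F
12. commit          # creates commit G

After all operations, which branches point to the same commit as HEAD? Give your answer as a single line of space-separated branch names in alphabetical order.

After op 1 (branch): HEAD=main@A [main=A work=A]
After op 2 (commit): HEAD=main@B [main=B work=A]
After op 3 (merge): HEAD=main@C [main=C work=A]
After op 4 (branch): HEAD=main@C [main=C topic=C work=A]
After op 5 (merge): HEAD=main@D [main=D topic=C work=A]
After op 6 (commit): HEAD=main@E [main=E topic=C work=A]
After op 7 (checkout): HEAD=topic@C [main=E topic=C work=A]
After op 8 (reset): HEAD=topic@D [main=E topic=D work=A]
After op 9 (checkout): HEAD=work@A [main=E topic=D work=A]
After op 10 (branch): HEAD=work@A [exp=A main=E topic=D work=A]
After op 11 (commit): HEAD=work@F [exp=A main=E topic=D work=F]
After op 12 (commit): HEAD=work@G [exp=A main=E topic=D work=G]

Answer: work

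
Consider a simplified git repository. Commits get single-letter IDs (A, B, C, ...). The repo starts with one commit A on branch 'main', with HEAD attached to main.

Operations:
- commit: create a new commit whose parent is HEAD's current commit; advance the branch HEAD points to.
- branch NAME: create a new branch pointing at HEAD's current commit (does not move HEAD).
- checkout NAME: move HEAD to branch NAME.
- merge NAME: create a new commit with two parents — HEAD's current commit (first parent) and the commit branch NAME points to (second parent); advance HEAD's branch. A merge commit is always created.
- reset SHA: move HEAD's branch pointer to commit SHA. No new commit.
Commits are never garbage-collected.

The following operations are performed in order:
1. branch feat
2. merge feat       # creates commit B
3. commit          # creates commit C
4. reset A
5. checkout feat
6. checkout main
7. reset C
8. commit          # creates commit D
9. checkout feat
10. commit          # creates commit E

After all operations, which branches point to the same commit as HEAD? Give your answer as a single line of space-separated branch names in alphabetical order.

Answer: feat

Derivation:
After op 1 (branch): HEAD=main@A [feat=A main=A]
After op 2 (merge): HEAD=main@B [feat=A main=B]
After op 3 (commit): HEAD=main@C [feat=A main=C]
After op 4 (reset): HEAD=main@A [feat=A main=A]
After op 5 (checkout): HEAD=feat@A [feat=A main=A]
After op 6 (checkout): HEAD=main@A [feat=A main=A]
After op 7 (reset): HEAD=main@C [feat=A main=C]
After op 8 (commit): HEAD=main@D [feat=A main=D]
After op 9 (checkout): HEAD=feat@A [feat=A main=D]
After op 10 (commit): HEAD=feat@E [feat=E main=D]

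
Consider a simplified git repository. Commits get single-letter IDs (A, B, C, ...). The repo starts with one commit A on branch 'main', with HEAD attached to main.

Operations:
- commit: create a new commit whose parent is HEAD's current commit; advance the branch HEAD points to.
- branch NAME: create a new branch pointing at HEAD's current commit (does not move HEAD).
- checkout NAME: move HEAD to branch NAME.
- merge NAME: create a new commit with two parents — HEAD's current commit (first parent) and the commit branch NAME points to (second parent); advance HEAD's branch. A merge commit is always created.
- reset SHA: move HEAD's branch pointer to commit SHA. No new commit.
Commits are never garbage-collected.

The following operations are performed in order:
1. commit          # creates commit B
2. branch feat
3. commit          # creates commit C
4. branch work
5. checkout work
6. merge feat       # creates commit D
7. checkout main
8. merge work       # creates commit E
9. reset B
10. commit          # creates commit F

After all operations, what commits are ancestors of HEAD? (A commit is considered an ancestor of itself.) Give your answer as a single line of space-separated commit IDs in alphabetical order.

After op 1 (commit): HEAD=main@B [main=B]
After op 2 (branch): HEAD=main@B [feat=B main=B]
After op 3 (commit): HEAD=main@C [feat=B main=C]
After op 4 (branch): HEAD=main@C [feat=B main=C work=C]
After op 5 (checkout): HEAD=work@C [feat=B main=C work=C]
After op 6 (merge): HEAD=work@D [feat=B main=C work=D]
After op 7 (checkout): HEAD=main@C [feat=B main=C work=D]
After op 8 (merge): HEAD=main@E [feat=B main=E work=D]
After op 9 (reset): HEAD=main@B [feat=B main=B work=D]
After op 10 (commit): HEAD=main@F [feat=B main=F work=D]

Answer: A B F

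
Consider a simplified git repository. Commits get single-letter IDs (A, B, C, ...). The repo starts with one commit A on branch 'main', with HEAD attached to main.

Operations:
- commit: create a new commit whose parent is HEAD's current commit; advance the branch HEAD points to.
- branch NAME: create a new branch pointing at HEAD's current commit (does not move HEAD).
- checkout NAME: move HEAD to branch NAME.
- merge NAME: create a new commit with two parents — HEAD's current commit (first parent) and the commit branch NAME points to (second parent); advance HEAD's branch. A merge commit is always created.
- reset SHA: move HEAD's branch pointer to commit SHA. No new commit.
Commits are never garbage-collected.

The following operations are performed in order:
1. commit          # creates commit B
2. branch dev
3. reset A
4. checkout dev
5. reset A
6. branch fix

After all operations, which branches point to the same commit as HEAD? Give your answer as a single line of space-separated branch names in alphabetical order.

After op 1 (commit): HEAD=main@B [main=B]
After op 2 (branch): HEAD=main@B [dev=B main=B]
After op 3 (reset): HEAD=main@A [dev=B main=A]
After op 4 (checkout): HEAD=dev@B [dev=B main=A]
After op 5 (reset): HEAD=dev@A [dev=A main=A]
After op 6 (branch): HEAD=dev@A [dev=A fix=A main=A]

Answer: dev fix main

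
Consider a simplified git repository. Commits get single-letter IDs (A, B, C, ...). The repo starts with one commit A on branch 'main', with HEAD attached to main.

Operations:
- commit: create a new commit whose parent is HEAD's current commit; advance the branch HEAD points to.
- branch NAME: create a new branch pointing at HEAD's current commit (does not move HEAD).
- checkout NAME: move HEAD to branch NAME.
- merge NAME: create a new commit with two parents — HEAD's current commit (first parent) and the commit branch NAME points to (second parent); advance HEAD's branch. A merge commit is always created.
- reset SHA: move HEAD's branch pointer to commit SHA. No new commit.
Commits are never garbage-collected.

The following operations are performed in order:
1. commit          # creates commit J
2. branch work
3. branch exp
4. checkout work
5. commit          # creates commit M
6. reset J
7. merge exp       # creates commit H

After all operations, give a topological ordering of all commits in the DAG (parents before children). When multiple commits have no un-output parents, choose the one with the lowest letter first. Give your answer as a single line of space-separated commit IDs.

Answer: A J H M

Derivation:
After op 1 (commit): HEAD=main@J [main=J]
After op 2 (branch): HEAD=main@J [main=J work=J]
After op 3 (branch): HEAD=main@J [exp=J main=J work=J]
After op 4 (checkout): HEAD=work@J [exp=J main=J work=J]
After op 5 (commit): HEAD=work@M [exp=J main=J work=M]
After op 6 (reset): HEAD=work@J [exp=J main=J work=J]
After op 7 (merge): HEAD=work@H [exp=J main=J work=H]
commit A: parents=[]
commit H: parents=['J', 'J']
commit J: parents=['A']
commit M: parents=['J']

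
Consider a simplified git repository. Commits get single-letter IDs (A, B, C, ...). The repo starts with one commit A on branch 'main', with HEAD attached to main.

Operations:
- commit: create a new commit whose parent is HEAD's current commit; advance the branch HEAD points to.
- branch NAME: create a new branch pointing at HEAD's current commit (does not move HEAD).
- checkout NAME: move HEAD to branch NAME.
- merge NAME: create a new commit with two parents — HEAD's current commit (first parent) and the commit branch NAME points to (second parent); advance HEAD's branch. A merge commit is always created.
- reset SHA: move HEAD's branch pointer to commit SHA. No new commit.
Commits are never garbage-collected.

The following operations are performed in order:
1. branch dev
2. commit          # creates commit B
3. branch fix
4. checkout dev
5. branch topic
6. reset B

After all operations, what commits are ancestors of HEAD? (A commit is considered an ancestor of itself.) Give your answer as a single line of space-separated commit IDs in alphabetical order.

Answer: A B

Derivation:
After op 1 (branch): HEAD=main@A [dev=A main=A]
After op 2 (commit): HEAD=main@B [dev=A main=B]
After op 3 (branch): HEAD=main@B [dev=A fix=B main=B]
After op 4 (checkout): HEAD=dev@A [dev=A fix=B main=B]
After op 5 (branch): HEAD=dev@A [dev=A fix=B main=B topic=A]
After op 6 (reset): HEAD=dev@B [dev=B fix=B main=B topic=A]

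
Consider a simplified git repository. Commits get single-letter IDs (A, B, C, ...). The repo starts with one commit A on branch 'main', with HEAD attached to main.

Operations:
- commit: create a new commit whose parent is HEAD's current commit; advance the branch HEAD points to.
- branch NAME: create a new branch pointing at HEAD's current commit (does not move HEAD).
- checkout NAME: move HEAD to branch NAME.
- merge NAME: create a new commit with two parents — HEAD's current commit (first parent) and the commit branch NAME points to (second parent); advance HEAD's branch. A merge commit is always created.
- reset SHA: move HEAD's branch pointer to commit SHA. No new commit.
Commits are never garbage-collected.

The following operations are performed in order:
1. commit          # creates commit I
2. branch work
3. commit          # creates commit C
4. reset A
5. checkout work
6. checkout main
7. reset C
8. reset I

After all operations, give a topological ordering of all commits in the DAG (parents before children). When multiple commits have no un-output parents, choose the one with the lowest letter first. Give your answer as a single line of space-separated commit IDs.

Answer: A I C

Derivation:
After op 1 (commit): HEAD=main@I [main=I]
After op 2 (branch): HEAD=main@I [main=I work=I]
After op 3 (commit): HEAD=main@C [main=C work=I]
After op 4 (reset): HEAD=main@A [main=A work=I]
After op 5 (checkout): HEAD=work@I [main=A work=I]
After op 6 (checkout): HEAD=main@A [main=A work=I]
After op 7 (reset): HEAD=main@C [main=C work=I]
After op 8 (reset): HEAD=main@I [main=I work=I]
commit A: parents=[]
commit C: parents=['I']
commit I: parents=['A']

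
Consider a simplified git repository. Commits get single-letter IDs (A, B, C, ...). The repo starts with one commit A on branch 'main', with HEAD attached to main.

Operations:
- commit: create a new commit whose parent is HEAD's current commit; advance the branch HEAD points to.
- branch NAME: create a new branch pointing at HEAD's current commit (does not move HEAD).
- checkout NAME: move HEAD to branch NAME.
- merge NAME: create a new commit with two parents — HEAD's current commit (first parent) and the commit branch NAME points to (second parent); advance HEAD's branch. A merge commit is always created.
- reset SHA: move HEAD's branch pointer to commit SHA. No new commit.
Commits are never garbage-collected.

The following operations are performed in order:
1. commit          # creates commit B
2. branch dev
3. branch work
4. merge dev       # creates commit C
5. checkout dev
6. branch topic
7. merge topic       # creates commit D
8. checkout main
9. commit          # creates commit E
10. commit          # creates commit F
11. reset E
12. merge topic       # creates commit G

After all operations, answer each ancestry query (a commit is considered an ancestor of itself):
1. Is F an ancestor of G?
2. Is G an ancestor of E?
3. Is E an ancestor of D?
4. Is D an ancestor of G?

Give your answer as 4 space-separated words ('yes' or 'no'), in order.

Answer: no no no no

Derivation:
After op 1 (commit): HEAD=main@B [main=B]
After op 2 (branch): HEAD=main@B [dev=B main=B]
After op 3 (branch): HEAD=main@B [dev=B main=B work=B]
After op 4 (merge): HEAD=main@C [dev=B main=C work=B]
After op 5 (checkout): HEAD=dev@B [dev=B main=C work=B]
After op 6 (branch): HEAD=dev@B [dev=B main=C topic=B work=B]
After op 7 (merge): HEAD=dev@D [dev=D main=C topic=B work=B]
After op 8 (checkout): HEAD=main@C [dev=D main=C topic=B work=B]
After op 9 (commit): HEAD=main@E [dev=D main=E topic=B work=B]
After op 10 (commit): HEAD=main@F [dev=D main=F topic=B work=B]
After op 11 (reset): HEAD=main@E [dev=D main=E topic=B work=B]
After op 12 (merge): HEAD=main@G [dev=D main=G topic=B work=B]
ancestors(G) = {A,B,C,E,G}; F in? no
ancestors(E) = {A,B,C,E}; G in? no
ancestors(D) = {A,B,D}; E in? no
ancestors(G) = {A,B,C,E,G}; D in? no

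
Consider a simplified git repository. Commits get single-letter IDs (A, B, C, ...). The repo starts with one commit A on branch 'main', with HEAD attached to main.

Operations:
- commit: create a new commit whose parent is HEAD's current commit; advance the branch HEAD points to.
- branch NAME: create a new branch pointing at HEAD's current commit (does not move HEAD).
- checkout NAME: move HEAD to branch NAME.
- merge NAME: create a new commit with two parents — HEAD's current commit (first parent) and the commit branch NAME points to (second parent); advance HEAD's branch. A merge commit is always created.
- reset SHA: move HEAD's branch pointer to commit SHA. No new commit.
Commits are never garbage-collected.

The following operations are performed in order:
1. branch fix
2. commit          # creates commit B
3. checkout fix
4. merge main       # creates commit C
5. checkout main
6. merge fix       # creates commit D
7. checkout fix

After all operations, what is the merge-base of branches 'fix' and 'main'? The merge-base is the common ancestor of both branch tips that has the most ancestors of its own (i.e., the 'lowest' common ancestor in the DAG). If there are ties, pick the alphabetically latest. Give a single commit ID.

Answer: C

Derivation:
After op 1 (branch): HEAD=main@A [fix=A main=A]
After op 2 (commit): HEAD=main@B [fix=A main=B]
After op 3 (checkout): HEAD=fix@A [fix=A main=B]
After op 4 (merge): HEAD=fix@C [fix=C main=B]
After op 5 (checkout): HEAD=main@B [fix=C main=B]
After op 6 (merge): HEAD=main@D [fix=C main=D]
After op 7 (checkout): HEAD=fix@C [fix=C main=D]
ancestors(fix=C): ['A', 'B', 'C']
ancestors(main=D): ['A', 'B', 'C', 'D']
common: ['A', 'B', 'C']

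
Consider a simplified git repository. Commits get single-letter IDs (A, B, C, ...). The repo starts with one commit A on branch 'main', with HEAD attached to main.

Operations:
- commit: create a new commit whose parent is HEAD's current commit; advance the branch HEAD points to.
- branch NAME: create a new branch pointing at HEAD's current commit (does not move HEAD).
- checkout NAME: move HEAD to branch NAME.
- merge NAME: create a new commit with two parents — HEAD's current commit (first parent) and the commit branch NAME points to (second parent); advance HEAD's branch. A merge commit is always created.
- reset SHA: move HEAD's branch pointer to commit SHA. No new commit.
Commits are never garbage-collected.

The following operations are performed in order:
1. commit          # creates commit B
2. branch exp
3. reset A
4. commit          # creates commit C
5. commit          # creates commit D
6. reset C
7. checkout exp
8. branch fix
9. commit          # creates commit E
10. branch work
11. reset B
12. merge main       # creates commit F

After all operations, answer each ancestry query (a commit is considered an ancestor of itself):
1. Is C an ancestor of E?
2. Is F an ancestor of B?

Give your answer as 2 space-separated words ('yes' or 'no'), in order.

Answer: no no

Derivation:
After op 1 (commit): HEAD=main@B [main=B]
After op 2 (branch): HEAD=main@B [exp=B main=B]
After op 3 (reset): HEAD=main@A [exp=B main=A]
After op 4 (commit): HEAD=main@C [exp=B main=C]
After op 5 (commit): HEAD=main@D [exp=B main=D]
After op 6 (reset): HEAD=main@C [exp=B main=C]
After op 7 (checkout): HEAD=exp@B [exp=B main=C]
After op 8 (branch): HEAD=exp@B [exp=B fix=B main=C]
After op 9 (commit): HEAD=exp@E [exp=E fix=B main=C]
After op 10 (branch): HEAD=exp@E [exp=E fix=B main=C work=E]
After op 11 (reset): HEAD=exp@B [exp=B fix=B main=C work=E]
After op 12 (merge): HEAD=exp@F [exp=F fix=B main=C work=E]
ancestors(E) = {A,B,E}; C in? no
ancestors(B) = {A,B}; F in? no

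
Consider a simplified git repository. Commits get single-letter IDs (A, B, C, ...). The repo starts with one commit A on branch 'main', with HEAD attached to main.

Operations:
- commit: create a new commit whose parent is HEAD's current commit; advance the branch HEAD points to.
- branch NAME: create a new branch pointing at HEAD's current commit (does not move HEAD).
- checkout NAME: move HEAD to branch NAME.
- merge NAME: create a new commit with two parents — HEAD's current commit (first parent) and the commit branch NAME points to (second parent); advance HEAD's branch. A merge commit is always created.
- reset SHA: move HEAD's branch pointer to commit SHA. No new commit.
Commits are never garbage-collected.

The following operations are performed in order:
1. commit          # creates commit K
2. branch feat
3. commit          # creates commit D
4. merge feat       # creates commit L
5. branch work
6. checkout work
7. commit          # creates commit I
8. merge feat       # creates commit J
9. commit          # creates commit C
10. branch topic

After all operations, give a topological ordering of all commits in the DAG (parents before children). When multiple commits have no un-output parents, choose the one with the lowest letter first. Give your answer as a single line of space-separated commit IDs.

Answer: A K D L I J C

Derivation:
After op 1 (commit): HEAD=main@K [main=K]
After op 2 (branch): HEAD=main@K [feat=K main=K]
After op 3 (commit): HEAD=main@D [feat=K main=D]
After op 4 (merge): HEAD=main@L [feat=K main=L]
After op 5 (branch): HEAD=main@L [feat=K main=L work=L]
After op 6 (checkout): HEAD=work@L [feat=K main=L work=L]
After op 7 (commit): HEAD=work@I [feat=K main=L work=I]
After op 8 (merge): HEAD=work@J [feat=K main=L work=J]
After op 9 (commit): HEAD=work@C [feat=K main=L work=C]
After op 10 (branch): HEAD=work@C [feat=K main=L topic=C work=C]
commit A: parents=[]
commit C: parents=['J']
commit D: parents=['K']
commit I: parents=['L']
commit J: parents=['I', 'K']
commit K: parents=['A']
commit L: parents=['D', 'K']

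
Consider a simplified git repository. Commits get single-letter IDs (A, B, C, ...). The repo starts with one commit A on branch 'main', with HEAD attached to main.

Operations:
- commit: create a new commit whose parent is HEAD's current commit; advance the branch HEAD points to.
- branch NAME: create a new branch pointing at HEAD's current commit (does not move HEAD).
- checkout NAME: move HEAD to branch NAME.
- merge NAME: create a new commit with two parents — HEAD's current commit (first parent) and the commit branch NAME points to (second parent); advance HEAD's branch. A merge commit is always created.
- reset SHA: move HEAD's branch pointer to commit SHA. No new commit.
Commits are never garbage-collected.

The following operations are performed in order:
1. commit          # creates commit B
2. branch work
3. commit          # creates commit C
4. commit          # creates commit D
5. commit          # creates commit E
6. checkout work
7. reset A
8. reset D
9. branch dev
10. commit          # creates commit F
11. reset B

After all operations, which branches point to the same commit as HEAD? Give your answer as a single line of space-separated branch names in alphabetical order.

Answer: work

Derivation:
After op 1 (commit): HEAD=main@B [main=B]
After op 2 (branch): HEAD=main@B [main=B work=B]
After op 3 (commit): HEAD=main@C [main=C work=B]
After op 4 (commit): HEAD=main@D [main=D work=B]
After op 5 (commit): HEAD=main@E [main=E work=B]
After op 6 (checkout): HEAD=work@B [main=E work=B]
After op 7 (reset): HEAD=work@A [main=E work=A]
After op 8 (reset): HEAD=work@D [main=E work=D]
After op 9 (branch): HEAD=work@D [dev=D main=E work=D]
After op 10 (commit): HEAD=work@F [dev=D main=E work=F]
After op 11 (reset): HEAD=work@B [dev=D main=E work=B]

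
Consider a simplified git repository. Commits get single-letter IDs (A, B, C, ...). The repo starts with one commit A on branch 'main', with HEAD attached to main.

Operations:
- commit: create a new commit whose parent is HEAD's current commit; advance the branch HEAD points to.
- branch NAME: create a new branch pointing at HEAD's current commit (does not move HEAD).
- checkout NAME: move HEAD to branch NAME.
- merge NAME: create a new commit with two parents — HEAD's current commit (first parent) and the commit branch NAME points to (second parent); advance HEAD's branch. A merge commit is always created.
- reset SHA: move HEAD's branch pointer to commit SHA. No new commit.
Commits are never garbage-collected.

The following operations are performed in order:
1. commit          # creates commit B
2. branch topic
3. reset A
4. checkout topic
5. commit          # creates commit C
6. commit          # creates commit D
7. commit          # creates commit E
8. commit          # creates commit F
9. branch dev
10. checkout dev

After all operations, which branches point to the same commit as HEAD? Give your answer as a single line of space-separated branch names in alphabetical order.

After op 1 (commit): HEAD=main@B [main=B]
After op 2 (branch): HEAD=main@B [main=B topic=B]
After op 3 (reset): HEAD=main@A [main=A topic=B]
After op 4 (checkout): HEAD=topic@B [main=A topic=B]
After op 5 (commit): HEAD=topic@C [main=A topic=C]
After op 6 (commit): HEAD=topic@D [main=A topic=D]
After op 7 (commit): HEAD=topic@E [main=A topic=E]
After op 8 (commit): HEAD=topic@F [main=A topic=F]
After op 9 (branch): HEAD=topic@F [dev=F main=A topic=F]
After op 10 (checkout): HEAD=dev@F [dev=F main=A topic=F]

Answer: dev topic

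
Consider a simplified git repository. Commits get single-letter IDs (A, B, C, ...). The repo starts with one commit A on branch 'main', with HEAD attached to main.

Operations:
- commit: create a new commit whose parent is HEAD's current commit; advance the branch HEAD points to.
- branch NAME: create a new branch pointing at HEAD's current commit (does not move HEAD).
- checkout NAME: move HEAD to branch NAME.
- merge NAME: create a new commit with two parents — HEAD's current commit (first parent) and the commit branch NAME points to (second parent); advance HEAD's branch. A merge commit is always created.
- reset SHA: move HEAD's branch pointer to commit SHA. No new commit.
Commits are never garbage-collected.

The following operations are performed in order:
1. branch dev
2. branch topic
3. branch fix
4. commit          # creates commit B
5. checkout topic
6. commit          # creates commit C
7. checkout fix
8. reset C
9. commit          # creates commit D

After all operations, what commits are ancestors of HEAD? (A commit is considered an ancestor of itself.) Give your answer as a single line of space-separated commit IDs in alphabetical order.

Answer: A C D

Derivation:
After op 1 (branch): HEAD=main@A [dev=A main=A]
After op 2 (branch): HEAD=main@A [dev=A main=A topic=A]
After op 3 (branch): HEAD=main@A [dev=A fix=A main=A topic=A]
After op 4 (commit): HEAD=main@B [dev=A fix=A main=B topic=A]
After op 5 (checkout): HEAD=topic@A [dev=A fix=A main=B topic=A]
After op 6 (commit): HEAD=topic@C [dev=A fix=A main=B topic=C]
After op 7 (checkout): HEAD=fix@A [dev=A fix=A main=B topic=C]
After op 8 (reset): HEAD=fix@C [dev=A fix=C main=B topic=C]
After op 9 (commit): HEAD=fix@D [dev=A fix=D main=B topic=C]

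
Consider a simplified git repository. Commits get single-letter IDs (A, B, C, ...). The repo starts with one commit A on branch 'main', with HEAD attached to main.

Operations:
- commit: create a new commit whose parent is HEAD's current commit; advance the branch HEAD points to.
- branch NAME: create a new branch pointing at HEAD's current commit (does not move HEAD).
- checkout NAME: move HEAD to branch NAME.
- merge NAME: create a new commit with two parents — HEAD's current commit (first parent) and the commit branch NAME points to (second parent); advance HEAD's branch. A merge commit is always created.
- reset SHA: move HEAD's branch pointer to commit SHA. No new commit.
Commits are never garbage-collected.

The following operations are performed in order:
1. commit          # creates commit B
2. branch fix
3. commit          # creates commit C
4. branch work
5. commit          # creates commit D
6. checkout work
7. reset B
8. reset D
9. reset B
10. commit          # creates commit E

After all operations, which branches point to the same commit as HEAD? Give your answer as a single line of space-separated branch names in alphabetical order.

After op 1 (commit): HEAD=main@B [main=B]
After op 2 (branch): HEAD=main@B [fix=B main=B]
After op 3 (commit): HEAD=main@C [fix=B main=C]
After op 4 (branch): HEAD=main@C [fix=B main=C work=C]
After op 5 (commit): HEAD=main@D [fix=B main=D work=C]
After op 6 (checkout): HEAD=work@C [fix=B main=D work=C]
After op 7 (reset): HEAD=work@B [fix=B main=D work=B]
After op 8 (reset): HEAD=work@D [fix=B main=D work=D]
After op 9 (reset): HEAD=work@B [fix=B main=D work=B]
After op 10 (commit): HEAD=work@E [fix=B main=D work=E]

Answer: work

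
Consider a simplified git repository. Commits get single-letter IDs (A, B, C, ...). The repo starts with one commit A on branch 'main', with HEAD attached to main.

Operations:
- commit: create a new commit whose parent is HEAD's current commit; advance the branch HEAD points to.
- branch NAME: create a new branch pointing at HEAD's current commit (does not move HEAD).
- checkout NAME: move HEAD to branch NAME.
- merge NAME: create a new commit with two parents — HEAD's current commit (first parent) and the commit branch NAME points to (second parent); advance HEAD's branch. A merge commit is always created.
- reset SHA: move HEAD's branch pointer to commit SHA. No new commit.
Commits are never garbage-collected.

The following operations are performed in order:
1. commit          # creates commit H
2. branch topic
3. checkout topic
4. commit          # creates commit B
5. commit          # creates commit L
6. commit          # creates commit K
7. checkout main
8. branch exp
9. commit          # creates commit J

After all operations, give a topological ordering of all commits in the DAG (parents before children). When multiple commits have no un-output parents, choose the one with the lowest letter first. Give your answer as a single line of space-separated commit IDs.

Answer: A H B J L K

Derivation:
After op 1 (commit): HEAD=main@H [main=H]
After op 2 (branch): HEAD=main@H [main=H topic=H]
After op 3 (checkout): HEAD=topic@H [main=H topic=H]
After op 4 (commit): HEAD=topic@B [main=H topic=B]
After op 5 (commit): HEAD=topic@L [main=H topic=L]
After op 6 (commit): HEAD=topic@K [main=H topic=K]
After op 7 (checkout): HEAD=main@H [main=H topic=K]
After op 8 (branch): HEAD=main@H [exp=H main=H topic=K]
After op 9 (commit): HEAD=main@J [exp=H main=J topic=K]
commit A: parents=[]
commit B: parents=['H']
commit H: parents=['A']
commit J: parents=['H']
commit K: parents=['L']
commit L: parents=['B']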